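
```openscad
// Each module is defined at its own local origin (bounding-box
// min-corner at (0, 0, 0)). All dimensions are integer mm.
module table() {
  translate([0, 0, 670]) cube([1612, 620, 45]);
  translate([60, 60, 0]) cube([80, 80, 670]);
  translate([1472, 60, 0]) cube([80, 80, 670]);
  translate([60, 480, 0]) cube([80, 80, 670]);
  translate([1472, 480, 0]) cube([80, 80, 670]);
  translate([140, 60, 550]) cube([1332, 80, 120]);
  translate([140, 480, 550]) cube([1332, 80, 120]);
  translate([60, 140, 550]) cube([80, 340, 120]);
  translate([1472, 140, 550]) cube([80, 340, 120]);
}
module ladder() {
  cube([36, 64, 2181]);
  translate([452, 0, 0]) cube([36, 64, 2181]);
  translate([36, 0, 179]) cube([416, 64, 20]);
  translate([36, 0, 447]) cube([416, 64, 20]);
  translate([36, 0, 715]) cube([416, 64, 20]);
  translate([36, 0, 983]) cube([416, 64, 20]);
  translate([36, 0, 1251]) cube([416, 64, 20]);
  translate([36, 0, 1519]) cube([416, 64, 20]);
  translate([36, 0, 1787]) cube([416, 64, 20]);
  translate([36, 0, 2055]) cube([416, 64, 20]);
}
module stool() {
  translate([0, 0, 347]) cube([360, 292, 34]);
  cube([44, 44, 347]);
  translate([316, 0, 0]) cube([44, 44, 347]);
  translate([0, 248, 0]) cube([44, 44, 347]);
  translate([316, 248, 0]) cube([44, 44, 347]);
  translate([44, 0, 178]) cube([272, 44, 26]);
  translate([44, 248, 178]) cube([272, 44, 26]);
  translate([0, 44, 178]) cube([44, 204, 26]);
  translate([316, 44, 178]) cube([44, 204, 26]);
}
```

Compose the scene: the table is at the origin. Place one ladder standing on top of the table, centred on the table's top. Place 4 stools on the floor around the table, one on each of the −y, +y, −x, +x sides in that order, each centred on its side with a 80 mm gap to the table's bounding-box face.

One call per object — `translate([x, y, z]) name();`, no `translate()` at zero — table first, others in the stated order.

table();
translate([562, 278, 715]) ladder();
translate([626, -372, 0]) stool();
translate([626, 700, 0]) stool();
translate([-440, 164, 0]) stool();
translate([1692, 164, 0]) stool();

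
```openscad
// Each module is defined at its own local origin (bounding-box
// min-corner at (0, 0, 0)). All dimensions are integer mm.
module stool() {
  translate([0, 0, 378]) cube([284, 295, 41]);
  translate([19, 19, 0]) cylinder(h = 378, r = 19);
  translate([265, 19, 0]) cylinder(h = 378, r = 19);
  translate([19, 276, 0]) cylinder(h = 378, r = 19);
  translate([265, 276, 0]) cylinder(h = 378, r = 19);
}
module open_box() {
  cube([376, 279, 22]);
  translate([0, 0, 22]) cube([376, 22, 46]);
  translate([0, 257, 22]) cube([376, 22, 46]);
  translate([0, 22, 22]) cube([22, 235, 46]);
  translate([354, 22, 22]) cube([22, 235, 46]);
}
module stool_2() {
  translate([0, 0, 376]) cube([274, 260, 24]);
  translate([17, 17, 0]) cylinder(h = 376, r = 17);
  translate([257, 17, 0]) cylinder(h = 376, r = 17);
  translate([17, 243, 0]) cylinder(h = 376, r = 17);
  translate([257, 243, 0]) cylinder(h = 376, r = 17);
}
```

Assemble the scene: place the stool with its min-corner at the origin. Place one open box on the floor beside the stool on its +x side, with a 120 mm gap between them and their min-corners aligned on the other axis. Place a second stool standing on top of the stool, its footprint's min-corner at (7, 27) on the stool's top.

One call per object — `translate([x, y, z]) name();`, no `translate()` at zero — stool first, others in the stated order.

stool();
translate([404, 0, 0]) open_box();
translate([7, 27, 419]) stool_2();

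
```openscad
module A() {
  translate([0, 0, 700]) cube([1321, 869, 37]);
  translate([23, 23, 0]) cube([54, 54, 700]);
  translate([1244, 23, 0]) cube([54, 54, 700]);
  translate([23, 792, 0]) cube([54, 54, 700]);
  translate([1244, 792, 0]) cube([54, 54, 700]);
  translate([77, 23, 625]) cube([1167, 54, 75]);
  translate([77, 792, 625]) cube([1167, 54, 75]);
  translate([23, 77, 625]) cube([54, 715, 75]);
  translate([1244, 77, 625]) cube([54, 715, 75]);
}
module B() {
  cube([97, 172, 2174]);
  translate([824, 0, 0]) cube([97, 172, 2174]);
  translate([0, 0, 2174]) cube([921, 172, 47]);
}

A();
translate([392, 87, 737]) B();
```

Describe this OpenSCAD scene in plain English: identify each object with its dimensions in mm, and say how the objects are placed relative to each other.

A is a table with a 1321×869 mm rectangular top, 37 mm thick, top surface at z = 737 mm, supported by four 54×54 mm square legs, each inset 23 mm from the nearest pair of top edges, running from the floor. Four apron rails, 54 mm thick and 75 mm tall, run between adjacent legs with their top edges flush with the underside of the top and their outer faces flush with the legs' outer faces.

B is a door frame. The clear opening is 727 mm wide and 2174 mm high. Two 97 mm wide jambs, 172 mm deep, stand either side of the opening from the floor to the top of the opening. A 47 mm thick head sits across the top of both jambs, spanning the full outside width of the frame.

The door frame is on top of the table.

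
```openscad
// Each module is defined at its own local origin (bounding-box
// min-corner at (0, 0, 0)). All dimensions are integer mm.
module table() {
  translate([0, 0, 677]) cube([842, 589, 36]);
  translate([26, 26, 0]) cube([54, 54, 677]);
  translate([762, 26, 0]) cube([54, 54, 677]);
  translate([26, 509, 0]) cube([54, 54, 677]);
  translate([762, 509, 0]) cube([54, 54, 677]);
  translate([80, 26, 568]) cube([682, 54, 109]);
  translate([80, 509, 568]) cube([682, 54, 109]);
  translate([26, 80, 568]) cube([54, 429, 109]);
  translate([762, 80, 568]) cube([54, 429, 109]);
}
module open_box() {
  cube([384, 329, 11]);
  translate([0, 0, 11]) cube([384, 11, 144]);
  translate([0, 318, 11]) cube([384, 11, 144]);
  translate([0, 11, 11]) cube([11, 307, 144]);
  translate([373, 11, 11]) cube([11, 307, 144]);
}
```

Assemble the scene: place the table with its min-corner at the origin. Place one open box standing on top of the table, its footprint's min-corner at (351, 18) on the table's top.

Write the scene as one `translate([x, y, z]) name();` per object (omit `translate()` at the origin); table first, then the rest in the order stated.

table();
translate([351, 18, 713]) open_box();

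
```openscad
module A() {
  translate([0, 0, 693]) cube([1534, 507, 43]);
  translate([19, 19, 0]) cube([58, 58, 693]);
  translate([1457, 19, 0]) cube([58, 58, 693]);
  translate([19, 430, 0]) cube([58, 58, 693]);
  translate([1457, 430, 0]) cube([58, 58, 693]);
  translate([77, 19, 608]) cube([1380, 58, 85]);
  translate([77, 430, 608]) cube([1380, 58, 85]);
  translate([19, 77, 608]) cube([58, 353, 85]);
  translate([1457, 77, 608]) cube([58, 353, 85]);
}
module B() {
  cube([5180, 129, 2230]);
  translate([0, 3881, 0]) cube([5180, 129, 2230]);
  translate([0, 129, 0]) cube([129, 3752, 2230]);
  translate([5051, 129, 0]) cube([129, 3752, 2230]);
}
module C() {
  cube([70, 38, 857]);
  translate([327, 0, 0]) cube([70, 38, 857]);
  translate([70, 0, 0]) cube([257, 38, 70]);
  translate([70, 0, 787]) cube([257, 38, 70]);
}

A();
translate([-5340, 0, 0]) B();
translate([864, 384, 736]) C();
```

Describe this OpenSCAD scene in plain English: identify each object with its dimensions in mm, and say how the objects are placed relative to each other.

A is a rectangular dining table. The top is 1534×507×43 mm with its upper surface at z = 736 mm. It stands on four 58×58 mm square legs, each inset 19 mm from the nearest pair of top edges, running from the floor to the underside of the top. Four apron rails, 58 mm thick and 85 mm tall, run between adjacent legs with their top edges flush with the underside of the top and their outer faces flush with the legs' outer faces.

B is the wall frame of a small rectangular building: four walls, each 2230 mm tall and 129 mm thick, enclosing a footprint 5180 mm (x) by 4010 mm (y) outside-to-outside, with no floor or roof. The front and back walls (the −y and +y sides) span the full width; the two side walls fit between them.

C is a picture frame with a 257×717 mm rectangular opening (x by z) and a uniform 70 mm border on every side. Frame depth is 38 mm along y. It is built from two vertical stiles running the full outside height and two horizontal rails spanning the gap between the stiles.

The house frame is on the floor beside the table on its −x side. The picture frame is on top of the table.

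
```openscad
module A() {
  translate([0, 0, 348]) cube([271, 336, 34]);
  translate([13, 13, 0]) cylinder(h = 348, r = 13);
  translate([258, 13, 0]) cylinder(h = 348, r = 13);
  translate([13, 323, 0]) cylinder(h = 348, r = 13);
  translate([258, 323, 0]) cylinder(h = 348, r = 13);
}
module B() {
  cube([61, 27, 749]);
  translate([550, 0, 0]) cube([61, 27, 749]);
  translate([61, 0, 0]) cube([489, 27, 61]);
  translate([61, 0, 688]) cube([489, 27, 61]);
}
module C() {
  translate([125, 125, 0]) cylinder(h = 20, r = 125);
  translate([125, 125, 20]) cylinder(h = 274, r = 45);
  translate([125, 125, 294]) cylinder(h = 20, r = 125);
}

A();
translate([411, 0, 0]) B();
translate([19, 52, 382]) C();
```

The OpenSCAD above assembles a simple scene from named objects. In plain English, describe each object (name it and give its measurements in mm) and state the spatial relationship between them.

A is a simple wooden stool: a rectangular seat 271 mm (x) by 336 mm (y), 34 mm thick, top face at z = 382 mm, on four round legs, each 26 mm in diameter. The legs rest on z = 0, each leg's axis is inset half a diameter from the nearest pair of seat edges (so the leg's bounding box is flush with the corner).

B is a rectangular picture frame lying in the x–z plane (depth along y). The opening is 489 mm wide (x) by 627 mm tall (z), surrounded by a border 61 mm wide on all four sides. The frame is 27 mm deep and is made of two full-height vertical stiles with two horizontal rails fitted between them.

C is a spool: two coaxial disc flanges of radius 125 mm and thickness 20 mm, joined by a core cylinder of radius 45 mm and height 274 mm. The lower flange rests on z = 0 and the three cylinders share a vertical axis.

The picture frame is on the floor beside the stool on its +x side. The spool is on top of the stool.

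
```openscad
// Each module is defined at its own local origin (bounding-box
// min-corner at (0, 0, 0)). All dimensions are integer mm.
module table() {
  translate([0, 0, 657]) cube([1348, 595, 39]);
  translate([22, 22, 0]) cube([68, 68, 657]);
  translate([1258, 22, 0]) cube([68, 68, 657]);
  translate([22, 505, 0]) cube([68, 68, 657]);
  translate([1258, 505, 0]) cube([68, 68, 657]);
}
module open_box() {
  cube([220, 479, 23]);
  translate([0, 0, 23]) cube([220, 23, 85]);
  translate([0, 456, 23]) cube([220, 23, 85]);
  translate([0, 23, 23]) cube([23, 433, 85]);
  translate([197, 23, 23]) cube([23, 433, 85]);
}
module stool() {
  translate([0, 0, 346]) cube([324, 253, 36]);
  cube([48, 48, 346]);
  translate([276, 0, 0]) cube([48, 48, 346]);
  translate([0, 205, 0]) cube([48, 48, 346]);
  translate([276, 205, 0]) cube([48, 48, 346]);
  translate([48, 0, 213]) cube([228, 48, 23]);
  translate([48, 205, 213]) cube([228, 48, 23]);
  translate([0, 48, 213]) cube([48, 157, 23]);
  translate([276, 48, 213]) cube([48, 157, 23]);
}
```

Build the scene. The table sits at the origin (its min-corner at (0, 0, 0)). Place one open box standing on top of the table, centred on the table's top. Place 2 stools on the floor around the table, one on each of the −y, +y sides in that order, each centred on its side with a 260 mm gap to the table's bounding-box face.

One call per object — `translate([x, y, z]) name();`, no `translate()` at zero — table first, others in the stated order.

table();
translate([564, 58, 696]) open_box();
translate([512, -513, 0]) stool();
translate([512, 855, 0]) stool();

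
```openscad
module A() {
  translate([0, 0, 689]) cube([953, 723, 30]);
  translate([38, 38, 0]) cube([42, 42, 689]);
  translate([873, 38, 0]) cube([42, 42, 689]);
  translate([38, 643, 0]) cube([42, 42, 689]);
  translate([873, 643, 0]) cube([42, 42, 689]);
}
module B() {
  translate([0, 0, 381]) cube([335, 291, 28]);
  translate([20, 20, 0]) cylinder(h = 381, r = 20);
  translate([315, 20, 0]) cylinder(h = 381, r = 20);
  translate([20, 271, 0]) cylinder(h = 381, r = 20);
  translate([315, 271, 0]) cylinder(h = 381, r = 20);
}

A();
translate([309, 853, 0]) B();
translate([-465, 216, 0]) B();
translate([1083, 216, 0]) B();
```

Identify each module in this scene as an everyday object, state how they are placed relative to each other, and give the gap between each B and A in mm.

A is a table. B is a stool. Three stools sit around the table at the +y, −x, +x sides. The gap between each stool and the table is 130 mm.

Each stool's nearest face is 130 mm from the table's bounding box.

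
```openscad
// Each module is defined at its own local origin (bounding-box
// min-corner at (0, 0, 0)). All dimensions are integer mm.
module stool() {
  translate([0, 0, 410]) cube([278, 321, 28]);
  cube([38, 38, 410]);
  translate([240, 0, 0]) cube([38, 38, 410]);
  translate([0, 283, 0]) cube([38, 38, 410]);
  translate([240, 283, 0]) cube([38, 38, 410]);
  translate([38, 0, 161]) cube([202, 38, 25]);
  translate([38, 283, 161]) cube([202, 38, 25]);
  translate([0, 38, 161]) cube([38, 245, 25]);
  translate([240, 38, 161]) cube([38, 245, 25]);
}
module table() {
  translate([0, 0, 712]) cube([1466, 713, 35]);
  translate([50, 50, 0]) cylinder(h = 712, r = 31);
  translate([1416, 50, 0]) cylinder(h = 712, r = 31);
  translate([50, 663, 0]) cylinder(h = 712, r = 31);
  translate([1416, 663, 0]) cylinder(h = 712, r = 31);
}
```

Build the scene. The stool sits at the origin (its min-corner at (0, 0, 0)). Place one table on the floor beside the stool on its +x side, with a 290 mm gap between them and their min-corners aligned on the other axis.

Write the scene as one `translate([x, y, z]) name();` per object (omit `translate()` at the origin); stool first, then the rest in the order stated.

stool();
translate([568, 0, 0]) table();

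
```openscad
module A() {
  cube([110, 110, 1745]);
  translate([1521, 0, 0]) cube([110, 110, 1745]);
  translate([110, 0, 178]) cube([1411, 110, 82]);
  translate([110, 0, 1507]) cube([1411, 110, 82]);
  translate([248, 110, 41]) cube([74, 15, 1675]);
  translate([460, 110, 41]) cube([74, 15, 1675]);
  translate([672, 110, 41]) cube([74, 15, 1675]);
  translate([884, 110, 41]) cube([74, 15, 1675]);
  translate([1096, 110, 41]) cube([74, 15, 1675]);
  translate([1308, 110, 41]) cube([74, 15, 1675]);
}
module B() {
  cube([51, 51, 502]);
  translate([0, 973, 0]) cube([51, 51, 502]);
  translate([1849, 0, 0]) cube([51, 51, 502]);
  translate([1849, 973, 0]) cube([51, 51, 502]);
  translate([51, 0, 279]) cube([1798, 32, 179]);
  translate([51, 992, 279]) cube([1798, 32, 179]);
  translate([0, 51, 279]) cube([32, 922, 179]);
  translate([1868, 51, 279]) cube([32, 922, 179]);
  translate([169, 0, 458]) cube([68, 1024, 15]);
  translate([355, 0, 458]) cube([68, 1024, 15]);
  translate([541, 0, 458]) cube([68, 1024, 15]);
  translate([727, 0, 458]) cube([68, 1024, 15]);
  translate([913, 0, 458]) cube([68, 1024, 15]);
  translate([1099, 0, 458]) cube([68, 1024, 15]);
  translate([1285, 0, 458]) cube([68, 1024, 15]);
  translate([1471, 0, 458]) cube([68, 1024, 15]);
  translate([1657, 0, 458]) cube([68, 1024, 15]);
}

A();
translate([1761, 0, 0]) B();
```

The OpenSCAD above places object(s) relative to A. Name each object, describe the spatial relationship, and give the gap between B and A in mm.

The bed frame's nearest face is 130 mm from the fence section's +x face.

A is a fence section. B is a bed frame. The bed frame is on the floor beside the fence section on its +x side. The gap between the bed frame and the fence section is 130 mm.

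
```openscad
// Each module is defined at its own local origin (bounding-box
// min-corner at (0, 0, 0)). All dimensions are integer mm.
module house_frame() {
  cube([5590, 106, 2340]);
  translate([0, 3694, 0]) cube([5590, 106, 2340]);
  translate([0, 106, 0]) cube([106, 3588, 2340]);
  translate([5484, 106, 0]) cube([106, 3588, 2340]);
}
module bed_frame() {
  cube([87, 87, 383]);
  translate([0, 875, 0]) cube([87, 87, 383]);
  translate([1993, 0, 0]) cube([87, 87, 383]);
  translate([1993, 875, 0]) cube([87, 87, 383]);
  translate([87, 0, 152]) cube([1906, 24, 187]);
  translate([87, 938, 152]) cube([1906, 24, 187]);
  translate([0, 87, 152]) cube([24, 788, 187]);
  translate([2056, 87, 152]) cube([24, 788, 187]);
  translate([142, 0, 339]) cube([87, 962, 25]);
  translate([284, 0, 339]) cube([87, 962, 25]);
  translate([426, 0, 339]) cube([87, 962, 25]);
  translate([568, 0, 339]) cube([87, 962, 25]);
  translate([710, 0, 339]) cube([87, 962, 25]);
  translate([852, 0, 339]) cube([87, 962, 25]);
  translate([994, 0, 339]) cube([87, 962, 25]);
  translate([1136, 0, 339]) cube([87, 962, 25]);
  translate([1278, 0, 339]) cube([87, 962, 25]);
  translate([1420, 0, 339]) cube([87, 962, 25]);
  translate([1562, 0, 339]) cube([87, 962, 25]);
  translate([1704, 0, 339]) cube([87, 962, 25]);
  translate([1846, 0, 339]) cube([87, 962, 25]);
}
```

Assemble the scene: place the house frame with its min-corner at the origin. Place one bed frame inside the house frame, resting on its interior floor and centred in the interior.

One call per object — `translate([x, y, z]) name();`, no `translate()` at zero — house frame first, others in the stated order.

house_frame();
translate([1755, 1419, 0]) bed_frame();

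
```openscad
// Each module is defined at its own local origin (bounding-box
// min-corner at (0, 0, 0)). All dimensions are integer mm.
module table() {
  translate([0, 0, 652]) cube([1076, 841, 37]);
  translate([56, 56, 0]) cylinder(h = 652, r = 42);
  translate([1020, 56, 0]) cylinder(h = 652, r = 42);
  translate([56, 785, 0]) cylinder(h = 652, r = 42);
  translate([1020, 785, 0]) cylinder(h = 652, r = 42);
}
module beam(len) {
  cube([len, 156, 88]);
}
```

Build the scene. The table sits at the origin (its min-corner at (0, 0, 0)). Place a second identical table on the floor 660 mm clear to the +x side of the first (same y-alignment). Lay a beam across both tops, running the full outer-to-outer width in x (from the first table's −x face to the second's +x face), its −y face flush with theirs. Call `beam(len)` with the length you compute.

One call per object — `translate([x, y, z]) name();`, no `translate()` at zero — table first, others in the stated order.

table();
translate([1736, 0, 0]) table();
translate([0, 0, 689]) beam(2812);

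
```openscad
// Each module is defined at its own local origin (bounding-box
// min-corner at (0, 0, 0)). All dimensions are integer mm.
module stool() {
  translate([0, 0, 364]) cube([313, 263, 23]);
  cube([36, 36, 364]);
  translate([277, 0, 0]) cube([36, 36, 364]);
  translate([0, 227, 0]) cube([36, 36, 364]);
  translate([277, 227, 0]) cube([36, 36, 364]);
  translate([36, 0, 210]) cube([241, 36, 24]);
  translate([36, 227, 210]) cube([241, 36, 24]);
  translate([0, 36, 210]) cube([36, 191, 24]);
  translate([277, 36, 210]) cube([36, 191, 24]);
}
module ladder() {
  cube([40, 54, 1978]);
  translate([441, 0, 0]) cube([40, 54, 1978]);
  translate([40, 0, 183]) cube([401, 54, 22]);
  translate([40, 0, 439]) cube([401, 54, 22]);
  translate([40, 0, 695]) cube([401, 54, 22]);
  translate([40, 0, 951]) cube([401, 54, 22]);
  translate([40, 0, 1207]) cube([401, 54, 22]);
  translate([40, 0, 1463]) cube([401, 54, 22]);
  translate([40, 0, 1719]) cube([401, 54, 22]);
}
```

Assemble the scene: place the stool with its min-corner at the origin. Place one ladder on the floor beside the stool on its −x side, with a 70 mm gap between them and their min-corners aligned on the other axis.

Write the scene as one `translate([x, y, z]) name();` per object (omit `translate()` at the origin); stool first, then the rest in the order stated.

stool();
translate([-551, 0, 0]) ladder();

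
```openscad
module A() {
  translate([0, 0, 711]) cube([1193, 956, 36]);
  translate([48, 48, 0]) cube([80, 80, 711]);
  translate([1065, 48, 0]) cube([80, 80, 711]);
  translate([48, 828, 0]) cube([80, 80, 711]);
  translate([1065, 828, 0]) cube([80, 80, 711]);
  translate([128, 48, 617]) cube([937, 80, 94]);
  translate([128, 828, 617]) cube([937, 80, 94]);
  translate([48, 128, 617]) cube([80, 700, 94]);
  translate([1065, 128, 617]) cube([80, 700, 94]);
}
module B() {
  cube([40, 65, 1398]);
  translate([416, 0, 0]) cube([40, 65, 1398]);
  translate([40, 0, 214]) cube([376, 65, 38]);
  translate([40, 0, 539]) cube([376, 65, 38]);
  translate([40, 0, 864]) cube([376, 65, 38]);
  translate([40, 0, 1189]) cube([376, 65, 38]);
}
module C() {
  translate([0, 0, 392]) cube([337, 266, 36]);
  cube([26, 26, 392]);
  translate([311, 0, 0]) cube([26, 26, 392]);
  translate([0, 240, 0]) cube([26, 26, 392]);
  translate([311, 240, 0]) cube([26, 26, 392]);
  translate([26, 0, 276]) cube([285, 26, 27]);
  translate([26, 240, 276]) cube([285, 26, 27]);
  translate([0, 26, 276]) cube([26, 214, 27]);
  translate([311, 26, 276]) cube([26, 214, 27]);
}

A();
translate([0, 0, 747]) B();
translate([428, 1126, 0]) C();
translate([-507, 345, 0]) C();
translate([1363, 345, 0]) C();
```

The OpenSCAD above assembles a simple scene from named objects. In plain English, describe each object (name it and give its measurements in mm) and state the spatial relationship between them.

A is a table: top 1193 mm (x) × 956 mm (y), 36 mm thick, upper face at z = 747 mm, on four 80×80 mm square legs, each inset 48 mm from the nearest pair of top edges, running from z = 0 to the bottom of the top. Four apron rails, 80 mm thick and 94 mm tall, run between adjacent legs with their top edges flush with the underside of the top and their outer faces flush with the legs' outer faces.

B is a wooden ladder with two side rails of 40×65 mm section and 1398 mm height, set 456 mm apart overall. Between them run 4 rectangular rungs (65 mm deep, 38 mm thick), front faces flush with the rails' −y face. The bottom of the first rung is 214 mm above the floor and each subsequent rung is 325 mm higher than the one below.

C is a four-legged stool. The seat is 337×266 mm, 36 mm thick, top at z = 428 mm. It stands on four square legs, each 26×26 mm in cross-section, from z = 0 to the seat underside, each flush with a corner of the seat. Four stretchers, 26 mm wide and 27 mm tall, connect adjacent legs with their undersides at z = 276 mm, each running between the inner faces of the legs it joins and aligned with the legs' outer faces on the other axis.

The ladder is on top of the table. Three stools sit around the table at the +y, −x, +x sides.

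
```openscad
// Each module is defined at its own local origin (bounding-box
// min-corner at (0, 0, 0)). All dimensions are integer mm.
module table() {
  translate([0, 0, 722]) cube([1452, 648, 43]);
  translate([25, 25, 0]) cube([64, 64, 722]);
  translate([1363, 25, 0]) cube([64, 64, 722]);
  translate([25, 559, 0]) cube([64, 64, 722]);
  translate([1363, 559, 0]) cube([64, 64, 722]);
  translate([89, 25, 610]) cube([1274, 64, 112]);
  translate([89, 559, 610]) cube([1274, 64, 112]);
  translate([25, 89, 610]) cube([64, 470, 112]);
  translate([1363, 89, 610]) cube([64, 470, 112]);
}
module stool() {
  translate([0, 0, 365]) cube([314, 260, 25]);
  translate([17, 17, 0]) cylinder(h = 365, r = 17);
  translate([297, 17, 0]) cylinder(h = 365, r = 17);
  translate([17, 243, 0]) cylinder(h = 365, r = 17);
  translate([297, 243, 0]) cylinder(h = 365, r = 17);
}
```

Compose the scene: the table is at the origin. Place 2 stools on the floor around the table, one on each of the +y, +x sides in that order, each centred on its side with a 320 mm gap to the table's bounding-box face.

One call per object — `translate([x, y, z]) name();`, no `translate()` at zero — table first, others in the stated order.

table();
translate([569, 968, 0]) stool();
translate([1772, 194, 0]) stool();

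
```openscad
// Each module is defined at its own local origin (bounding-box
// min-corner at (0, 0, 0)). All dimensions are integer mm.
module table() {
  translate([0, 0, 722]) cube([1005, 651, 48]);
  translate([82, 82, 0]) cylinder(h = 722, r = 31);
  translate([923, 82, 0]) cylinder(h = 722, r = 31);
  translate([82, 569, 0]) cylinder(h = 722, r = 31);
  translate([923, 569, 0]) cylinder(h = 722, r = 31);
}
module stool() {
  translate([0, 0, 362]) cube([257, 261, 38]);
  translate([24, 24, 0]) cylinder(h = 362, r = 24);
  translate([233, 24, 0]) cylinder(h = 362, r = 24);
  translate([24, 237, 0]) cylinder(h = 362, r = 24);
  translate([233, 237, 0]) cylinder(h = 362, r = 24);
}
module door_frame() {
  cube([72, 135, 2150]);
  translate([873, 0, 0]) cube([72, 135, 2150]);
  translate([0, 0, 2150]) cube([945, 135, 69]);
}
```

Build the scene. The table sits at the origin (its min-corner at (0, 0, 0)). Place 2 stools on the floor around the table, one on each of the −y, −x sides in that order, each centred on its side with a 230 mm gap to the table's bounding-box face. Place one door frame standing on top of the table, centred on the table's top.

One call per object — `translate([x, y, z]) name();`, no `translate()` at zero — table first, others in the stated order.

table();
translate([374, -491, 0]) stool();
translate([-487, 195, 0]) stool();
translate([30, 258, 770]) door_frame();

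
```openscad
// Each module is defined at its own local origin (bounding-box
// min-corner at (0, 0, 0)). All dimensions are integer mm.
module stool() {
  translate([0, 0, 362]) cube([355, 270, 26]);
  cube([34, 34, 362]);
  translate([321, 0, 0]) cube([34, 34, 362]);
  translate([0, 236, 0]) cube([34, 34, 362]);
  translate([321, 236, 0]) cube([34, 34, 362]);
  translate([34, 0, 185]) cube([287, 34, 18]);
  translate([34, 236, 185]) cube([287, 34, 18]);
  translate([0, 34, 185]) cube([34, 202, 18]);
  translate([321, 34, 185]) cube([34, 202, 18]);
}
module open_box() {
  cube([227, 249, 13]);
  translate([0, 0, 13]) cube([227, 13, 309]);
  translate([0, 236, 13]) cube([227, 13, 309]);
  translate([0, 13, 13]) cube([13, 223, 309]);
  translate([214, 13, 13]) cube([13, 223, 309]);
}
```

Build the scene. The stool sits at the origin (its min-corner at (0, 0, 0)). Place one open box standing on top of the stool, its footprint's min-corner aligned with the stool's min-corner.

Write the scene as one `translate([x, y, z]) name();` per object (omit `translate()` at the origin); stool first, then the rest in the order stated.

stool();
translate([0, 0, 388]) open_box();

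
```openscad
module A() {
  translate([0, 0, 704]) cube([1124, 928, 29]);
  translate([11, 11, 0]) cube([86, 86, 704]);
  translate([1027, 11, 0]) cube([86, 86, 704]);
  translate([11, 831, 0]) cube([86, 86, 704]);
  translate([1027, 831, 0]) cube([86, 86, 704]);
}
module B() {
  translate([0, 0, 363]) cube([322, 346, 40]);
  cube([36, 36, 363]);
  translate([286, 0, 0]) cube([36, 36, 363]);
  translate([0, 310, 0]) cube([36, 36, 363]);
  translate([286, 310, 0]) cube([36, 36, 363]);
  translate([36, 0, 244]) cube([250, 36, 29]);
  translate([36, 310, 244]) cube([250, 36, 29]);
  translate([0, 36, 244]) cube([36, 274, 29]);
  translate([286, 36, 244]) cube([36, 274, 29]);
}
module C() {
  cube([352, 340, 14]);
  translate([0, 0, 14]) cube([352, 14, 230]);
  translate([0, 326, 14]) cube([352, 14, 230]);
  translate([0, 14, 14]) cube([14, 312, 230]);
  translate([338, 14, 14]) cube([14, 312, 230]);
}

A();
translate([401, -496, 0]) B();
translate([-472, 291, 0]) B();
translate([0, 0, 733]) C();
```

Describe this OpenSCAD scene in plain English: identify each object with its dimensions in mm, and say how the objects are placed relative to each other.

A is a rectangular dining table. The top is 1124×928×29 mm with its upper surface at z = 733 mm. It stands on four 86×86 mm square legs, each inset 11 mm from the nearest pair of top edges, running from the floor to the underside of the top.

B is a simple wooden stool: a rectangular seat 322 mm (x) by 346 mm (y), 40 mm thick, top face at z = 403 mm, on four square legs, each 36×36 mm in cross-section. The legs rest on z = 0, each flush with a corner of the seat. Four stretchers, 36 mm wide and 29 mm tall, connect adjacent legs with their undersides at z = 244 mm, each running between the inner faces of the legs it joins and aligned with the legs' outer faces on the other axis.

C is an open-topped rectangular box: outside dimensions 352×340×244 mm, with a uniform wall and base thickness of 14 mm. The base is a full 352×340 slab on the floor; four walls sit on top of the base. The front and back walls (the −y and +y sides) span the full width; the two side walls fit between them.

Two stools sit around the table at the −y, −x sides. The open box is on top of the table.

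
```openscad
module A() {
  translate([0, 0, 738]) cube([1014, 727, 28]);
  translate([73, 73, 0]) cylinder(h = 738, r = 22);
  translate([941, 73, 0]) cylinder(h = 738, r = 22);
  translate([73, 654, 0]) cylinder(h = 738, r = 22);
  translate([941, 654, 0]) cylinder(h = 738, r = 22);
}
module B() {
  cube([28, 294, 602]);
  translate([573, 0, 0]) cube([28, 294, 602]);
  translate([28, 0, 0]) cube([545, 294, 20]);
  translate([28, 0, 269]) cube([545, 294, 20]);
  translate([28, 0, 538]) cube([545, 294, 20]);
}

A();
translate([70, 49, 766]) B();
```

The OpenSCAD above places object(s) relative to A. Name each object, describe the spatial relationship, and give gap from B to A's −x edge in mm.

The bookshelf's min-x is at 70; the table's min-x is 0; gap = 70 mm.

A is a table. B is a bookshelf. The bookshelf is on top of the table. The gap from the bookshelf to the table's −x edge is 70 mm.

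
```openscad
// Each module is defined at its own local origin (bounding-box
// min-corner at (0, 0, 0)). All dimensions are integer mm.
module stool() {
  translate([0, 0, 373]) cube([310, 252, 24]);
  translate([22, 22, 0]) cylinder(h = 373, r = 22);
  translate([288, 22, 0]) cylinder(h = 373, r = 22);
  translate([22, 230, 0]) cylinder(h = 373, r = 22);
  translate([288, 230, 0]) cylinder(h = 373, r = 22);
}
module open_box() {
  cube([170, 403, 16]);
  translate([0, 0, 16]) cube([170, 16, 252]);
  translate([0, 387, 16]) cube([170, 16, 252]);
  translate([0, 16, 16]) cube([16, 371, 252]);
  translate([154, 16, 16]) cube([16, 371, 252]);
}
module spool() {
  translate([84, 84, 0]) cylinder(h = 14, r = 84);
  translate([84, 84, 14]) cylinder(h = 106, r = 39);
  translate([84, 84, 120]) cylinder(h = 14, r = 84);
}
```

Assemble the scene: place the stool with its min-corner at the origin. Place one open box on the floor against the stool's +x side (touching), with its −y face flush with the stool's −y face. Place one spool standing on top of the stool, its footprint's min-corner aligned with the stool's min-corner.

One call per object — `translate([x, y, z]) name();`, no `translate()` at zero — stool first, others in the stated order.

stool();
translate([310, 0, 0]) open_box();
translate([0, 0, 397]) spool();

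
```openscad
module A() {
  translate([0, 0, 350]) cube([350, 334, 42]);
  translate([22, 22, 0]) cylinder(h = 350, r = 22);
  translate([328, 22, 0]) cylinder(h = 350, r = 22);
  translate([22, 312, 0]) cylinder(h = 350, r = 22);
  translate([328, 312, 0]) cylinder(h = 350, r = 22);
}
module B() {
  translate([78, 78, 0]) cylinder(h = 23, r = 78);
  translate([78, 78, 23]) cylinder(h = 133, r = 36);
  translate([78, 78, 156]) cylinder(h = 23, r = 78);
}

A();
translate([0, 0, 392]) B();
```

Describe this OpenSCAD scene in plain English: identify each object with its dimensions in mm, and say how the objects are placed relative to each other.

A is a simple wooden stool: a rectangular seat 350 mm (x) by 334 mm (y), 42 mm thick, top face at z = 392 mm, on four round legs, each 44 mm in diameter. The legs rest on z = 0, each leg's axis is inset half a diameter from the nearest pair of seat edges (so the leg's bounding box is flush with the corner).

B is a spool: two coaxial disc flanges of radius 78 mm and thickness 23 mm, joined by a core cylinder of radius 36 mm and height 133 mm. The lower flange rests on z = 0 and the three cylinders share a vertical axis.

The spool is on top of the stool.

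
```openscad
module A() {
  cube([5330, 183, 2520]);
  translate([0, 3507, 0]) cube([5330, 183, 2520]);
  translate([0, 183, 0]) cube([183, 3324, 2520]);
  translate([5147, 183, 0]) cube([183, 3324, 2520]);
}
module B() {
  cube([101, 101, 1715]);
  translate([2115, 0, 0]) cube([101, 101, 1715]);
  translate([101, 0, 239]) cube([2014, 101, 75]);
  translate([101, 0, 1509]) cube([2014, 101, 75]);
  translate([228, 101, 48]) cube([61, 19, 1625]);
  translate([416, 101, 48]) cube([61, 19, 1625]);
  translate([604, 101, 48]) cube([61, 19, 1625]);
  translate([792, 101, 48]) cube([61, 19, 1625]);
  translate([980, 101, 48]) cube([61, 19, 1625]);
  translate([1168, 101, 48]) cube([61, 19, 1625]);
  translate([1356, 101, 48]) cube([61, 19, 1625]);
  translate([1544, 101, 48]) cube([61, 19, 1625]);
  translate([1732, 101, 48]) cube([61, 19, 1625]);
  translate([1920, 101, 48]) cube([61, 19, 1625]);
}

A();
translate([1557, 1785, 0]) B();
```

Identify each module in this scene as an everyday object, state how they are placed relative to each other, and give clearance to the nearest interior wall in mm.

Clearances: x = 1374, y = 1602; minimum 1374 mm.

A is a house frame. B is a fence section. The fence section sits inside the house frame, centred. The clearance to the nearest interior wall is 1374 mm.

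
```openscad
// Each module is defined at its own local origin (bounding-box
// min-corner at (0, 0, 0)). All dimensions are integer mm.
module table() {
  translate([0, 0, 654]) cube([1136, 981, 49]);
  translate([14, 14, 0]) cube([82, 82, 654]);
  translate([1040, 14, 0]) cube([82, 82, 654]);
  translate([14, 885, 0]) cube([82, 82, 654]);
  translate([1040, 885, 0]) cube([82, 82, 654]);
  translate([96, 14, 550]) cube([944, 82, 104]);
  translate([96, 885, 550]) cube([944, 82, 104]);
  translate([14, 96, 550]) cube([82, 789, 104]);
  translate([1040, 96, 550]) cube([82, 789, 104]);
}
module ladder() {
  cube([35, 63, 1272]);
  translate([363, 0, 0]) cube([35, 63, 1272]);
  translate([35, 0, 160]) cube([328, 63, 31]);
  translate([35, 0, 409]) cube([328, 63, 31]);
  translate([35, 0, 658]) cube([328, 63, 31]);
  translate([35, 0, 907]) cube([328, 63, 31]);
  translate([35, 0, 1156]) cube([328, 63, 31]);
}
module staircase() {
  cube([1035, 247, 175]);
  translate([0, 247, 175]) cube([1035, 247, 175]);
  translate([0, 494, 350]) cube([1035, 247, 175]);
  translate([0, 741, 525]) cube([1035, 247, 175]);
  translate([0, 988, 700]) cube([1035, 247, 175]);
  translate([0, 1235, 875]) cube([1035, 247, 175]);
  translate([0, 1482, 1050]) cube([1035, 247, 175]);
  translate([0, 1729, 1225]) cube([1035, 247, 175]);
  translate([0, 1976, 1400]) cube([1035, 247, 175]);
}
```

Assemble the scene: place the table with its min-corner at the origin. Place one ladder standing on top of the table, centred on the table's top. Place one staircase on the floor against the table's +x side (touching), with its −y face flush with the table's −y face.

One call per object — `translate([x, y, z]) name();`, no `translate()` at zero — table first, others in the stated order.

table();
translate([369, 459, 703]) ladder();
translate([1136, 0, 0]) staircase();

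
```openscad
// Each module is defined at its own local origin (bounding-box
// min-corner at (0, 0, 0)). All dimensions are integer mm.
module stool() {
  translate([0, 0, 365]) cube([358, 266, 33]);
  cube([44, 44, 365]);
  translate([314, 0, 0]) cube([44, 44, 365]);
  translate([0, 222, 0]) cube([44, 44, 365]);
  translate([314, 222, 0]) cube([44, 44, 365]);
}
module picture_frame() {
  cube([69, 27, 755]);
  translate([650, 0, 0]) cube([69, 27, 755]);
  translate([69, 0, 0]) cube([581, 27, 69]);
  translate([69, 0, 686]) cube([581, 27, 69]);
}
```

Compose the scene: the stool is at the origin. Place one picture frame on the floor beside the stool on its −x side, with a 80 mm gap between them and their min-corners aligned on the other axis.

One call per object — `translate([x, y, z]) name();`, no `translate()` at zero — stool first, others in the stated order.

stool();
translate([-799, 0, 0]) picture_frame();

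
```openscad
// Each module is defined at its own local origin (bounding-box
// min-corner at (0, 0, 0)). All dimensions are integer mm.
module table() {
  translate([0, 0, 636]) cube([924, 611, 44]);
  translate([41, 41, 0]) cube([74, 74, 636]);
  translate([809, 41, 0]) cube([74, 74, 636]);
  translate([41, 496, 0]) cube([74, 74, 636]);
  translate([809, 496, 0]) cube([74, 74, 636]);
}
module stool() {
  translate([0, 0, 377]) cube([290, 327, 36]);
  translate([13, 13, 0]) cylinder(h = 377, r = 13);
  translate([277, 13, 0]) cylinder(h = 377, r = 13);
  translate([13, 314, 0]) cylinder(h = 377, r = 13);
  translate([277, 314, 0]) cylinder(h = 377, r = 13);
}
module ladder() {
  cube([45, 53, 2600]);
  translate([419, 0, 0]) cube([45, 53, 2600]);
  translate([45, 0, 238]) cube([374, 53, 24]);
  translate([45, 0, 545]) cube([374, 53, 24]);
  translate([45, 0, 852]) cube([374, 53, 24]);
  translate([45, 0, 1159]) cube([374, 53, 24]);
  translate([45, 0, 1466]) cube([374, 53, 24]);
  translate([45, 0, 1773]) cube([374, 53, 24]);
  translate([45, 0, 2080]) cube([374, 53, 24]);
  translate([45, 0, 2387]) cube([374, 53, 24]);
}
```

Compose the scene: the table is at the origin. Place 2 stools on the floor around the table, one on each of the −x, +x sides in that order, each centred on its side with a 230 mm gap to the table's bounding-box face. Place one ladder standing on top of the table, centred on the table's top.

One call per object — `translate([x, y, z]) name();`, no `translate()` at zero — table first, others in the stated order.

table();
translate([-520, 142, 0]) stool();
translate([1154, 142, 0]) stool();
translate([230, 279, 680]) ladder();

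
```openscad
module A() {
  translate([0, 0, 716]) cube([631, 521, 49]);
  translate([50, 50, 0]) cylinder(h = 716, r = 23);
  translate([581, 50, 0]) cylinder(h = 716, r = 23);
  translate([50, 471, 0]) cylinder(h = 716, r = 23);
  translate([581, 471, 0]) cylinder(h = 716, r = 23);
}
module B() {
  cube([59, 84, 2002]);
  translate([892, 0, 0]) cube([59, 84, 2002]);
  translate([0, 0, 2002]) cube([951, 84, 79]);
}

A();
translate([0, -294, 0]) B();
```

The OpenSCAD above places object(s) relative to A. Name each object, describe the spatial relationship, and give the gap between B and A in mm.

A is a table. B is a door frame. The door frame is on the floor beside the table on its −y side. The gap between the door frame and the table is 210 mm.

The door frame's nearest face is 210 mm from the table's −y face.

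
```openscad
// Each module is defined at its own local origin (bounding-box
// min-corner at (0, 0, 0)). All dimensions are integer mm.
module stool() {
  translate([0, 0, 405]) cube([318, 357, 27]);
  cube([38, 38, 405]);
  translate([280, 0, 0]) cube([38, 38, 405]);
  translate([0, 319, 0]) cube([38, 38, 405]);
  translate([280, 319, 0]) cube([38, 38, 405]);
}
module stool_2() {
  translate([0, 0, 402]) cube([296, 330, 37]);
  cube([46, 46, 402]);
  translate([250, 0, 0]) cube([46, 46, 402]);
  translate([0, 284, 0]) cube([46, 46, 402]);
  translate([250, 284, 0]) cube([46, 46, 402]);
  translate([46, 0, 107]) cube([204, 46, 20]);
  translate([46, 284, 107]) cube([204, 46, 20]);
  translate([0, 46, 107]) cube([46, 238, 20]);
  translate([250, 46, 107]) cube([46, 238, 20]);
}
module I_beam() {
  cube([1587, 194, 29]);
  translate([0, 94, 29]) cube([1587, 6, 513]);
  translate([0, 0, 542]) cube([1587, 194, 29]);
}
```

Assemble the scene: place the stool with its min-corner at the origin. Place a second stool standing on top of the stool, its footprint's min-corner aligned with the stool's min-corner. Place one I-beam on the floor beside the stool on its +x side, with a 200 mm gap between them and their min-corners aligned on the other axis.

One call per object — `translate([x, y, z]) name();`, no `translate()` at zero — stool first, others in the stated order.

stool();
translate([0, 0, 432]) stool_2();
translate([518, 0, 0]) I_beam();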